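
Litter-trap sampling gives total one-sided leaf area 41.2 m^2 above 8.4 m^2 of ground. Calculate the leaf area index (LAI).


Formula: LAI = total leaf area / ground area  (dimensionless)
LAI = 41.2 m^2 / 8.4 m^2
LAI = 4.9

4.9


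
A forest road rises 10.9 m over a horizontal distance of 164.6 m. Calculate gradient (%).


Formula: Gradient = rise / run * 100
Gradient = 10.9 / 164.6 * 100 = 6.6%

6.6


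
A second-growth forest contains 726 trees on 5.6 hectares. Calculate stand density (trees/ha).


Formula: Stand Density = N_trees / Area_ha
Density = 726 trees / 5.6 ha
Density = 130 trees/ha

130


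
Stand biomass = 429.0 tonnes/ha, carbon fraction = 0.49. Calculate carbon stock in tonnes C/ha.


Formula: Carbon Stock = Biomass * Carbon Fraction
C = 429.0 t/ha * 0.49
C = 210.2 t C/ha

210.2


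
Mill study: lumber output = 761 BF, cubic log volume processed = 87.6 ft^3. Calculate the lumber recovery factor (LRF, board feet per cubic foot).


Formula: LRF = Lumber Output (BF) / Log Input (ft^3)
LRF = 761 BF / 87.6 ft^3
LRF = 8.69 BF/ft^3

8.69


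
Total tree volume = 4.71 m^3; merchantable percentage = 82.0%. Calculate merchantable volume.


Formula: MV = V_total * (merchantable_pct / 100)
Merchantable fraction = 82.0% / 100 = 0.82
MV = 4.71 m^3 * 0.82 = 3.862 m^3

3.862


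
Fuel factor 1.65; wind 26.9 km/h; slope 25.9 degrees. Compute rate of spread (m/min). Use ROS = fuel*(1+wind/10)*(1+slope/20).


Formula: ROS = fuel * (1 + wind/10) * (1 + slope/20)
Wind factor = 1 + 26.9/10 = 3.69
Slope factor = 1 + 25.9/20 = 2.295
ROS = 1.65 * 3.69 * 2.295 = 13.97 m/min

13.97


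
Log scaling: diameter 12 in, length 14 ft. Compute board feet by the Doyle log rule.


Doyle: BF = (D - 4)^2 * L / 16
Adjusted diameter = 12 - 4 = 8 in
(D-4)^2 = 8^2 = 64
BF = 64 * 14 / 16 = 56 BF

56


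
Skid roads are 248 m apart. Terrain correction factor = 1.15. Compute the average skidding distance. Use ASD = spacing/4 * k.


Formula: ASD = (spacing / 4) * correction
Uncorrected distance = spacing / 4 = 248 / 4 = 62 m
ASD = 62 * 1.15 = 71 m

71


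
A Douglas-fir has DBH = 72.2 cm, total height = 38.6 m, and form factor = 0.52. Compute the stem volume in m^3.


Formula: V = pi * (DBH/200)^2 * H * ff
Radius = DBH/200 = 72.2/200 = 0.361 m
Radius^2 = 0.361^2 = 0.130321 m^2
V = pi * 0.130321 * 38.6 * 0.52
V = 8.218 m^3

8.218


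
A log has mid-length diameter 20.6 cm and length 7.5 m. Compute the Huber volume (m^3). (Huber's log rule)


Huber: V = Am * L,  Am = pi*(Dm/200)^2
Am = pi*(20.6/200)^2 = 0.033329 m^2
V = 0.033329*7.5 = 0.25 m^3

0.25


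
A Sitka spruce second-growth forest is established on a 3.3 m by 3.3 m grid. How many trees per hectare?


Formula: TPH = 10000 m^2/ha / (spacing_x * spacing_y)
Area per tree = 3.3 m * 3.3 m = 10.89 m^2
TPH = 10000 / 10.89 = 918 trees/ha

918


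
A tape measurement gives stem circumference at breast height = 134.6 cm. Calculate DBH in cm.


Formula: DBH = C / pi
DBH = 134.6 / pi
pi = 3.14159...
DBH = 42.8 cm

42.8


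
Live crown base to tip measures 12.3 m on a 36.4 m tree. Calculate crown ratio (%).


Formula: Crown Ratio = (Crown Length / Total Height) * 100
CR = (12.3 m / 36.4 m) * 100
CR = 0.3379 * 100 = 33.8%

33.8


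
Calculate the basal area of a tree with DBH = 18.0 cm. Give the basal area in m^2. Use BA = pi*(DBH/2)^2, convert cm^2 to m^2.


Formula: BA = pi * (DBH/2)^2 / 10000  (cm^2 to m^2)
Radius = DBH/2 = 18.0/2 = 9.0 cm
BA = pi * 9.0^2 / 10000
   = 254.469 cm^2 / 10000
   = 0.0254 m^2

0.0254


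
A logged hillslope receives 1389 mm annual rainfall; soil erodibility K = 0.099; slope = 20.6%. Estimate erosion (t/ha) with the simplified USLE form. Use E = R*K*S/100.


Formula: E = R * K * S / 100  (simplified USLE)
R * K = 1389 * 0.099 = 137.511
E = 137.511 * 20.6 / 100 = 28.33 t/ha

28.33


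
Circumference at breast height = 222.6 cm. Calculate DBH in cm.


Formula: DBH = C / pi
DBH = 222.6 / pi
pi = 3.14159...
DBH = 70.9 cm

70.9


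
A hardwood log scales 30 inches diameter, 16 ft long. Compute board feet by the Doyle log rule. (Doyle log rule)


Doyle: BF = (D - 4)^2 * L / 16
Adjusted diameter = 30 - 4 = 26 in
(D-4)^2 = 26^2 = 676
BF = 676 * 16 / 16 = 676 BF

676


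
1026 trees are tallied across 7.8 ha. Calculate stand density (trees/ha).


Formula: Stand Density = N_trees / Area_ha
Density = 1026 trees / 7.8 ha
Density = 132 trees/ha

132


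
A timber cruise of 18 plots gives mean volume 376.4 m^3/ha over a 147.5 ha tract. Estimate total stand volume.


Formula: Total Volume = Mean Volume per ha * Total Area
Total Volume = 376.4 m^3/ha * 147.5 ha
Total Volume = 55519 m^3

55519


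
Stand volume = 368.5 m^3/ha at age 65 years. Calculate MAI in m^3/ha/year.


Formula: MAI = Total Volume / Stand Age
MAI = 368.5 m^3/ha / 65 years
MAI = 5.67 m^3/ha/year

5.67


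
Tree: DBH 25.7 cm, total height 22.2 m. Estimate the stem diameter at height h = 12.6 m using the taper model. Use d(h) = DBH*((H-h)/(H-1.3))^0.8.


Taper: d(h) = DBH * ((H - h) / (H - 1.3))^0.8
Numerator = H - h = 22.2 - 12.6 = 9.6 m
Denominator = H - 1.3 = 22.2 - 1.3 = 20.9 m
Ratio = 9.6 / 20.9 = 0.45933
d = 25.7 * 0.45933^0.8 = 13.8 cm

13.8


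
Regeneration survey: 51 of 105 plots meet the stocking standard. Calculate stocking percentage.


Formula: Stocking % = stocked plots / total plots * 100
Stocking = 51 / 105 * 100
Stocking = 0.4857 * 100 = 48.6%

48.6


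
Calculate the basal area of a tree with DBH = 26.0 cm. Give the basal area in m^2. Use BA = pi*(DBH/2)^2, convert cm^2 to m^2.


Formula: BA = pi * (DBH/2)^2 / 10000  (cm^2 to m^2)
Radius = DBH/2 = 26.0/2 = 13.0 cm
BA = pi * 13.0^2 / 10000
   = 530.9292 cm^2 / 10000
   = 0.0531 m^2

0.0531


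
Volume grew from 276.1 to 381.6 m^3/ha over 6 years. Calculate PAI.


Formula: PAI = (V_T2 - V_T1) / (T2 - T1)
Volume increment = 381.6 - 276.1 = 105.5 m^3/ha
PAI = 105.5 / 6 = 17.58 m^3/ha/year

17.58


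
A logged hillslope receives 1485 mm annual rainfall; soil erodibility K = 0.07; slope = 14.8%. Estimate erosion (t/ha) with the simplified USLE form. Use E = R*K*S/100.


Formula: E = R * K * S / 100  (simplified USLE)
R * K = 1485 * 0.07 = 103.95
E = 103.95 * 14.8 / 100 = 15.38 t/ha

15.38


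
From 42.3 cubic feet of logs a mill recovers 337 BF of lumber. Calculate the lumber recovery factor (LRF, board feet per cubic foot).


Formula: LRF = Lumber Output (BF) / Log Input (ft^3)
LRF = 337 BF / 42.3 ft^3
LRF = 7.97 BF/ft^3

7.97


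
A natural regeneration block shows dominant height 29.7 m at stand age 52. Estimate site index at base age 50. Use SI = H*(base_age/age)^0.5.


Formula: SI = H_dom * (base_age / age)^0.5
Age ratio = 50 / 52 = 0.96154
sqrt(age_ratio) = 0.98058
SI = 29.7 * 0.98058 = 29.1 m

29.1


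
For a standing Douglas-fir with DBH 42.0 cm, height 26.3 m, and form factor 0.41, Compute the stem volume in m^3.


Formula: V = pi * (DBH/200)^2 * H * ff
Radius = DBH/200 = 42.0/200 = 0.21 m
Radius^2 = 0.21^2 = 0.0441 m^2
V = pi * 0.0441 * 26.3 * 0.41
V = 1.494 m^3

1.494


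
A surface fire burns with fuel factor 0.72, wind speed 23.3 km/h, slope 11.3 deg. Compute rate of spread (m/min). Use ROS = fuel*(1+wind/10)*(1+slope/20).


Formula: ROS = fuel * (1 + wind/10) * (1 + slope/20)
Wind factor = 1 + 23.3/10 = 3.33
Slope factor = 1 + 11.3/20 = 1.565
ROS = 0.72 * 3.33 * 1.565 = 3.75 m/min

3.75


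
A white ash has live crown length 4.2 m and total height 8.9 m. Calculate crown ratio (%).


Formula: Crown Ratio = (Crown Length / Total Height) * 100
CR = (4.2 m / 8.9 m) * 100
CR = 0.4719 * 100 = 47.2%

47.2


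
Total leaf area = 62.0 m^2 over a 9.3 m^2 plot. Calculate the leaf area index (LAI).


Formula: LAI = total leaf area / ground area  (dimensionless)
LAI = 62.0 m^2 / 9.3 m^2
LAI = 6.67

6.67


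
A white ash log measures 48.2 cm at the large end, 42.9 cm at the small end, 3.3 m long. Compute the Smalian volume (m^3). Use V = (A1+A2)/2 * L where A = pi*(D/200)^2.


Smalian: V = (A1 + A2)/2 * L,  A = pi*(D/200)^2
A1 = pi*(48.2/200)^2 = 0.182467 m^2
A2 = pi*(42.9/200)^2 = 0.144545 m^2
V = (0.182467+0.144545)/2*3.3 = 0.5396 m^3

0.5396


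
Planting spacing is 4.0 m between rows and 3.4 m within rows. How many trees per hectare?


Formula: TPH = 10000 m^2/ha / (spacing_x * spacing_y)
Area per tree = 4.0 m * 3.4 m = 13.6 m^2
TPH = 10000 / 13.6 = 735 trees/ha

735


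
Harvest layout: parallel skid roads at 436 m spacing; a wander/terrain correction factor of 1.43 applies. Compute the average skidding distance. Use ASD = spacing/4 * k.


Formula: ASD = (spacing / 4) * correction
Uncorrected distance = spacing / 4 = 436 / 4 = 109 m
ASD = 109 * 1.43 = 156 m

156


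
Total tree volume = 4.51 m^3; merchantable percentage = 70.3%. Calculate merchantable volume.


Formula: MV = V_total * (merchantable_pct / 100)
Merchantable fraction = 70.3% / 100 = 0.703
MV = 4.51 m^3 * 0.703 = 3.171 m^3

3.171


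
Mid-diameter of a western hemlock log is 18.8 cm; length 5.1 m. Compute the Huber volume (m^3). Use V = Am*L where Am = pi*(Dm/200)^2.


Huber: V = Am * L,  Am = pi*(Dm/200)^2
Am = pi*(18.8/200)^2 = 0.027759 m^2
V = 0.027759*5.1 = 0.1416 m^3

0.1416


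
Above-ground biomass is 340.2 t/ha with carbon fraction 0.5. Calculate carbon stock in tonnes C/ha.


Formula: Carbon Stock = Biomass * Carbon Fraction
C = 340.2 t/ha * 0.5
C = 170.1 t C/ha

170.1


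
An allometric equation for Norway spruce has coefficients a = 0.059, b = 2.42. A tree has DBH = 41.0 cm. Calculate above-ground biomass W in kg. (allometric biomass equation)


Formula: W = a * DBH^b  (allometric power law)
DBH^b = 41.0^2.42 = 7997.1811
W = 0.059 * 7997.1811 = 471.8 kg

471.8


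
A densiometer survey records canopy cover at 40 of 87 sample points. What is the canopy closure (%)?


Formula: Canopy closure = covered points / total points * 100
Closure = 40 / 87 * 100
Closure = 0.4598 * 100 = 46.0%

46.0


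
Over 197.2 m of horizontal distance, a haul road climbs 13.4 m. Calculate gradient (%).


Formula: Gradient = rise / run * 100
Gradient = 13.4 / 197.2 * 100 = 6.8%

6.8


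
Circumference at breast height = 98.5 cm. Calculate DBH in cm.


Formula: DBH = C / pi
DBH = 98.5 / pi
pi = 3.14159...
DBH = 31.4 cm

31.4


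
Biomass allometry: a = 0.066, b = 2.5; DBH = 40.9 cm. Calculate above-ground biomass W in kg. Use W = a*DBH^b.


Formula: W = a * DBH^b  (allometric power law)
DBH^b = 40.9^2.5 = 10698.1398
W = 0.066 * 10698.1398 = 706.1 kg

706.1


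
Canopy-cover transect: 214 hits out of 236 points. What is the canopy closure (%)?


Formula: Canopy closure = covered points / total points * 100
Closure = 214 / 236 * 100
Closure = 0.9068 * 100 = 90.7%

90.7


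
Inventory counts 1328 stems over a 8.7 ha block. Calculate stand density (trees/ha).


Formula: Stand Density = N_trees / Area_ha
Density = 1328 trees / 8.7 ha
Density = 153 trees/ha

153


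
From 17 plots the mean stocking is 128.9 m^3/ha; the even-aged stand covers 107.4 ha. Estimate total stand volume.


Formula: Total Volume = Mean Volume per ha * Total Area
Total Volume = 128.9 m^3/ha * 107.4 ha
Total Volume = 13844 m^3

13844


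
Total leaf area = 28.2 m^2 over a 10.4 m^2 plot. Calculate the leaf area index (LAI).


Formula: LAI = total leaf area / ground area  (dimensionless)
LAI = 28.2 m^2 / 10.4 m^2
LAI = 2.71

2.71


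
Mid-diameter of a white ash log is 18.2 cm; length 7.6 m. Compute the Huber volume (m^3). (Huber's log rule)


Huber: V = Am * L,  Am = pi*(Dm/200)^2
Am = pi*(18.2/200)^2 = 0.026016 m^2
V = 0.026016*7.6 = 0.1977 m^3

0.1977


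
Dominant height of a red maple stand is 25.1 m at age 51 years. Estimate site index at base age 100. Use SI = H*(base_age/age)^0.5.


Formula: SI = H_dom * (base_age / age)^0.5
Age ratio = 100 / 51 = 1.96078
sqrt(age_ratio) = 1.40028
SI = 25.1 * 1.40028 = 35.1 m

35.1


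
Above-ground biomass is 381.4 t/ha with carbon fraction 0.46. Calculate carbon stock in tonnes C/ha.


Formula: Carbon Stock = Biomass * Carbon Fraction
C = 381.4 t/ha * 0.46
C = 175.4 t C/ha

175.4


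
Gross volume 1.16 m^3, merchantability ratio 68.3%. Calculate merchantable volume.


Formula: MV = V_total * (merchantable_pct / 100)
Merchantable fraction = 68.3% / 100 = 0.683
MV = 1.16 m^3 * 0.683 = 0.792 m^3

0.792


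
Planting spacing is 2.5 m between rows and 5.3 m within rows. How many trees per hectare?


Formula: TPH = 10000 m^2/ha / (spacing_x * spacing_y)
Area per tree = 2.5 m * 5.3 m = 13.25 m^2
TPH = 10000 / 13.25 = 755 trees/ha

755


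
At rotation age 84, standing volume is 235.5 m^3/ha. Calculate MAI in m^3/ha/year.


Formula: MAI = Total Volume / Stand Age
MAI = 235.5 m^3/ha / 84 years
MAI = 2.8 m^3/ha/year

2.8


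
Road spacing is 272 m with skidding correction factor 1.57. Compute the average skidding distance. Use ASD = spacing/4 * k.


Formula: ASD = (spacing / 4) * correction
Uncorrected distance = spacing / 4 = 272 / 4 = 68 m
ASD = 68 * 1.57 = 107 m

107


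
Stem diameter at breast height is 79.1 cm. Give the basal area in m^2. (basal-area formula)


Formula: BA = pi * (DBH/2)^2 / 10000  (cm^2 to m^2)
Radius = DBH/2 = 79.1/2 = 39.55 cm
BA = pi * 39.55^2 / 10000
   = 4914.0871 cm^2 / 10000
   = 0.4914 m^2

0.4914


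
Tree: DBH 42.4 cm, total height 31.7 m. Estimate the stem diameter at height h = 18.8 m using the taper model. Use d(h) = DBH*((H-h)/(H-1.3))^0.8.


Taper: d(h) = DBH * ((H - h) / (H - 1.3))^0.8
Numerator = H - h = 31.7 - 18.8 = 12.9 m
Denominator = H - 1.3 = 31.7 - 1.3 = 30.4 m
Ratio = 12.9 / 30.4 = 0.42434
d = 42.4 * 0.42434^0.8 = 21.4 cm

21.4


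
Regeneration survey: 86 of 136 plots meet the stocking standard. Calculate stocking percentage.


Formula: Stocking % = stocked plots / total plots * 100
Stocking = 86 / 136 * 100
Stocking = 0.6324 * 100 = 63.2%

63.2


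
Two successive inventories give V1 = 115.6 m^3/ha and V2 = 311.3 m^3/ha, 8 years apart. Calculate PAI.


Formula: PAI = (V_T2 - V_T1) / (T2 - T1)
Volume increment = 311.3 - 115.6 = 195.7 m^3/ha
PAI = 195.7 / 8 = 24.46 m^3/ha/year

24.46


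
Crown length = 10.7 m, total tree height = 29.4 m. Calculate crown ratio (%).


Formula: Crown Ratio = (Crown Length / Total Height) * 100
CR = (10.7 m / 29.4 m) * 100
CR = 0.3639 * 100 = 36.4%

36.4


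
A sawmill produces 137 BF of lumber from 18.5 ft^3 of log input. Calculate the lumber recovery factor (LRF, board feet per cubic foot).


Formula: LRF = Lumber Output (BF) / Log Input (ft^3)
LRF = 137 BF / 18.5 ft^3
LRF = 7.41 BF/ft^3

7.41


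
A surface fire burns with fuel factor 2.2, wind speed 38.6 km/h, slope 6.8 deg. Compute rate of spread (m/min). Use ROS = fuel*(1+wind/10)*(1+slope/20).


Formula: ROS = fuel * (1 + wind/10) * (1 + slope/20)
Wind factor = 1 + 38.6/10 = 4.86
Slope factor = 1 + 6.8/20 = 1.34
ROS = 2.2 * 4.86 * 1.34 = 14.33 m/min

14.33


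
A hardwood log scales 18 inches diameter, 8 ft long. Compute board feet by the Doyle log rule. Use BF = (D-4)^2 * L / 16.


Doyle: BF = (D - 4)^2 * L / 16
Adjusted diameter = 18 - 4 = 14 in
(D-4)^2 = 14^2 = 196
BF = 196 * 8 / 16 = 98 BF

98


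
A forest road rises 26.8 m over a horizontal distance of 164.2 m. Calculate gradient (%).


Formula: Gradient = rise / run * 100
Gradient = 26.8 / 164.2 * 100 = 16.3%

16.3


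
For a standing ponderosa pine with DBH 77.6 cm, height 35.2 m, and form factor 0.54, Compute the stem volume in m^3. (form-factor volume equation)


Formula: V = pi * (DBH/200)^2 * H * ff
Radius = DBH/200 = 77.6/200 = 0.388 m
Radius^2 = 0.388^2 = 0.150544 m^2
V = pi * 0.150544 * 35.2 * 0.54
V = 8.99 m^3

8.99


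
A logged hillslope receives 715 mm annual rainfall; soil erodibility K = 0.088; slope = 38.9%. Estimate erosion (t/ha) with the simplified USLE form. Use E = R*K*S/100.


Formula: E = R * K * S / 100  (simplified USLE)
R * K = 715 * 0.088 = 62.92
E = 62.92 * 38.9 / 100 = 24.48 t/ha

24.48


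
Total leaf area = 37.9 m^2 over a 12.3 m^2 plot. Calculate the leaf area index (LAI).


Formula: LAI = total leaf area / ground area  (dimensionless)
LAI = 37.9 m^2 / 12.3 m^2
LAI = 3.08

3.08


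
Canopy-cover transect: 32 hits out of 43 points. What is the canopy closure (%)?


Formula: Canopy closure = covered points / total points * 100
Closure = 32 / 43 * 100
Closure = 0.7442 * 100 = 74.4%

74.4


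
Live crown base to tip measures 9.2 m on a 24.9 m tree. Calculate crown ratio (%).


Formula: Crown Ratio = (Crown Length / Total Height) * 100
CR = (9.2 m / 24.9 m) * 100
CR = 0.3695 * 100 = 36.9%

36.9


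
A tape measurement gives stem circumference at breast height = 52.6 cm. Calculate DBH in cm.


Formula: DBH = C / pi
DBH = 52.6 / pi
pi = 3.14159...
DBH = 16.7 cm

16.7


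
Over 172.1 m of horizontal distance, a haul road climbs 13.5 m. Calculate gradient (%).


Formula: Gradient = rise / run * 100
Gradient = 13.5 / 172.1 * 100 = 7.8%

7.8


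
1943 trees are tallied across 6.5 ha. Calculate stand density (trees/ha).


Formula: Stand Density = N_trees / Area_ha
Density = 1943 trees / 6.5 ha
Density = 299 trees/ha

299


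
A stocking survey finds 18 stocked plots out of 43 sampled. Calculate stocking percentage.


Formula: Stocking % = stocked plots / total plots * 100
Stocking = 18 / 43 * 100
Stocking = 0.4186 * 100 = 41.9%

41.9


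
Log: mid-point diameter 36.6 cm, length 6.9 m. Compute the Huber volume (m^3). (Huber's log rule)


Huber: V = Am * L,  Am = pi*(Dm/200)^2
Am = pi*(36.6/200)^2 = 0.105209 m^2
V = 0.105209*6.9 = 0.7259 m^3

0.7259


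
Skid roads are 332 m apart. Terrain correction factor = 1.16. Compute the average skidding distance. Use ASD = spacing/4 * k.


Formula: ASD = (spacing / 4) * correction
Uncorrected distance = spacing / 4 = 332 / 4 = 83 m
ASD = 83 * 1.16 = 96 m

96


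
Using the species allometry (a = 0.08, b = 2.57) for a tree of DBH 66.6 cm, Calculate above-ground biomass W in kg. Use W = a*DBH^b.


Formula: W = a * DBH^b  (allometric power law)
DBH^b = 66.6^2.57 = 48565.6012
W = 0.08 * 48565.6012 = 3885.2 kg

3885.2


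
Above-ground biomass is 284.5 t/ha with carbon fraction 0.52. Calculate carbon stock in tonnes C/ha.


Formula: Carbon Stock = Biomass * Carbon Fraction
C = 284.5 t/ha * 0.52
C = 147.9 t C/ha

147.9


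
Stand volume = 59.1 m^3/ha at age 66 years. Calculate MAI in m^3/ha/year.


Formula: MAI = Total Volume / Stand Age
MAI = 59.1 m^3/ha / 66 years
MAI = 0.9 m^3/ha/year

0.9


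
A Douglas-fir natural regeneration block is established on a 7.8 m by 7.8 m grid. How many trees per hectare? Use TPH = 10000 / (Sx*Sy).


Formula: TPH = 10000 m^2/ha / (spacing_x * spacing_y)
Area per tree = 7.8 m * 7.8 m = 60.84 m^2
TPH = 10000 / 60.84 = 164 trees/ha

164


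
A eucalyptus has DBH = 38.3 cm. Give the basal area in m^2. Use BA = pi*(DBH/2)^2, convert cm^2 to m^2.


Formula: BA = pi * (DBH/2)^2 / 10000  (cm^2 to m^2)
Radius = DBH/2 = 38.3/2 = 19.15 cm
BA = pi * 19.15^2 / 10000
   = 1152.0927 cm^2 / 10000
   = 0.1152 m^2

0.1152


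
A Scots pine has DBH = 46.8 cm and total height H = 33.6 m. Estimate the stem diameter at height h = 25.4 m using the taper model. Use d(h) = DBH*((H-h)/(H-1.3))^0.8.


Taper: d(h) = DBH * ((H - h) / (H - 1.3))^0.8
Numerator = H - h = 33.6 - 25.4 = 8.2 m
Denominator = H - 1.3 = 33.6 - 1.3 = 32.3 m
Ratio = 8.2 / 32.3 = 0.25387
d = 46.8 * 0.25387^0.8 = 15.6 cm

15.6


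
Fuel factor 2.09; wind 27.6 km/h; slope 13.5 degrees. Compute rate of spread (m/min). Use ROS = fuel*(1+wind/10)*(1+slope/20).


Formula: ROS = fuel * (1 + wind/10) * (1 + slope/20)
Wind factor = 1 + 27.6/10 = 3.76
Slope factor = 1 + 13.5/20 = 1.675
ROS = 2.09 * 3.76 * 1.675 = 13.16 m/min

13.16


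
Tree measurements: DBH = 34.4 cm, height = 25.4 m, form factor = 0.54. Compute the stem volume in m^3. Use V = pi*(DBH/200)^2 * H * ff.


Formula: V = pi * (DBH/200)^2 * H * ff
Radius = DBH/200 = 34.4/200 = 0.172 m
Radius^2 = 0.172^2 = 0.029584 m^2
V = pi * 0.029584 * 25.4 * 0.54
V = 1.275 m^3

1.275


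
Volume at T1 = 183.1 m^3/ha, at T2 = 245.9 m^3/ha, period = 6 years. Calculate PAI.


Formula: PAI = (V_T2 - V_T1) / (T2 - T1)
Volume increment = 245.9 - 183.1 = 62.8 m^3/ha
PAI = 62.8 / 6 = 10.47 m^3/ha/year

10.47


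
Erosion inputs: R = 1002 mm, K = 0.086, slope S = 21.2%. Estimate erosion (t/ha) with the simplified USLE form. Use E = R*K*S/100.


Formula: E = R * K * S / 100  (simplified USLE)
R * K = 1002 * 0.086 = 86.172
E = 86.172 * 21.2 / 100 = 18.27 t/ha

18.27


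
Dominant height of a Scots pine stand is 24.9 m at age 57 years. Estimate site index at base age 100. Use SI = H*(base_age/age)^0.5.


Formula: SI = H_dom * (base_age / age)^0.5
Age ratio = 100 / 57 = 1.75439
sqrt(age_ratio) = 1.32453
SI = 24.9 * 1.32453 = 33.0 m

33.0


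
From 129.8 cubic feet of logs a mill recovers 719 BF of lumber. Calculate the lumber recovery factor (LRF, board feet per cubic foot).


Formula: LRF = Lumber Output (BF) / Log Input (ft^3)
LRF = 719 BF / 129.8 ft^3
LRF = 5.54 BF/ft^3

5.54


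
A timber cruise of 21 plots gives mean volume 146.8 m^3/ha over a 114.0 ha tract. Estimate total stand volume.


Formula: Total Volume = Mean Volume per ha * Total Area
Total Volume = 146.8 m^3/ha * 114.0 ha
Total Volume = 16735 m^3

16735


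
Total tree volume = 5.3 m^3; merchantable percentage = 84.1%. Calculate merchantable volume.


Formula: MV = V_total * (merchantable_pct / 100)
Merchantable fraction = 84.1% / 100 = 0.841
MV = 5.3 m^3 * 0.841 = 4.457 m^3

4.457


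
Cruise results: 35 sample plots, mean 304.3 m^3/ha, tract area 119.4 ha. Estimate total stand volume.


Formula: Total Volume = Mean Volume per ha * Total Area
Total Volume = 304.3 m^3/ha * 119.4 ha
Total Volume = 36333 m^3

36333


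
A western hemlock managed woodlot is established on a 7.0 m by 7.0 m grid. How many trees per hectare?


Formula: TPH = 10000 m^2/ha / (spacing_x * spacing_y)
Area per tree = 7.0 m * 7.0 m = 49.0 m^2
TPH = 10000 / 49.0 = 204 trees/ha

204


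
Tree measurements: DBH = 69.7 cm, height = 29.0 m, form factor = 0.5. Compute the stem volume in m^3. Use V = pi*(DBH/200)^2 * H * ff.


Formula: V = pi * (DBH/200)^2 * H * ff
Radius = DBH/200 = 69.7/200 = 0.3485 m
Radius^2 = 0.3485^2 = 0.12145225 m^2
V = pi * 0.12145225 * 29.0 * 0.5
V = 5.533 m^3

5.533


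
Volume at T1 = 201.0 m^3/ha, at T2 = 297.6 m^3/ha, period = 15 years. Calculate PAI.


Formula: PAI = (V_T2 - V_T1) / (T2 - T1)
Volume increment = 297.6 - 201.0 = 96.6 m^3/ha
PAI = 96.6 / 15 = 6.44 m^3/ha/year

6.44


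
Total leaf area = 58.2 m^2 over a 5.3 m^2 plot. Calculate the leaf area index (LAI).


Formula: LAI = total leaf area / ground area  (dimensionless)
LAI = 58.2 m^2 / 5.3 m^2
LAI = 10.98

10.98


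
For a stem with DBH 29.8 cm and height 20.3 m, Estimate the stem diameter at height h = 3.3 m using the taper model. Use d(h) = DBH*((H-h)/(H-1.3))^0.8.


Taper: d(h) = DBH * ((H - h) / (H - 1.3))^0.8
Numerator = H - h = 20.3 - 3.3 = 17.0 m
Denominator = H - 1.3 = 20.3 - 1.3 = 19.0 m
Ratio = 17.0 / 19.0 = 0.89474
d = 29.8 * 0.89474^0.8 = 27.3 cm

27.3


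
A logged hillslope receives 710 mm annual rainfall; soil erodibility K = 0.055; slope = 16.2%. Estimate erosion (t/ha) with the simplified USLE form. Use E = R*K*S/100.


Formula: E = R * K * S / 100  (simplified USLE)
R * K = 710 * 0.055 = 39.05
E = 39.05 * 16.2 / 100 = 6.33 t/ha

6.33


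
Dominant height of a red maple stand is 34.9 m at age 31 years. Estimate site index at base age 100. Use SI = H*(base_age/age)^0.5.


Formula: SI = H_dom * (base_age / age)^0.5
Age ratio = 100 / 31 = 3.22581
sqrt(age_ratio) = 1.79605
SI = 34.9 * 1.79605 = 62.7 m

62.7


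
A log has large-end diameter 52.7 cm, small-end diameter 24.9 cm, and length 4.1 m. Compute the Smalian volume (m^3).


Smalian: V = (A1 + A2)/2 * L,  A = pi*(D/200)^2
A1 = pi*(52.7/200)^2 = 0.218128 m^2
A2 = pi*(24.9/200)^2 = 0.048695 m^2
V = (0.218128+0.048695)/2*4.1 = 0.547 m^3

0.547


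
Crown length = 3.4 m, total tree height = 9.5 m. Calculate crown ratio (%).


Formula: Crown Ratio = (Crown Length / Total Height) * 100
CR = (3.4 m / 9.5 m) * 100
CR = 0.3579 * 100 = 35.8%

35.8


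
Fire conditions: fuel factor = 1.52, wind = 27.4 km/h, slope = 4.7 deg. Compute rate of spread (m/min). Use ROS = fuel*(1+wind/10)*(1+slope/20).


Formula: ROS = fuel * (1 + wind/10) * (1 + slope/20)
Wind factor = 1 + 27.4/10 = 3.74
Slope factor = 1 + 4.7/20 = 1.235
ROS = 1.52 * 3.74 * 1.235 = 7.02 m/min

7.02


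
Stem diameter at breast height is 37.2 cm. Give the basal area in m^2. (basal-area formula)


Formula: BA = pi * (DBH/2)^2 / 10000  (cm^2 to m^2)
Radius = DBH/2 = 37.2/2 = 18.6 cm
BA = pi * 18.6^2 / 10000
   = 1086.8654 cm^2 / 10000
   = 0.1087 m^2

0.1087


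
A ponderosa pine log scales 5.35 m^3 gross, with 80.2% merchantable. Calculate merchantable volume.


Formula: MV = V_total * (merchantable_pct / 100)
Merchantable fraction = 80.2% / 100 = 0.802
MV = 5.35 m^3 * 0.802 = 4.291 m^3

4.291


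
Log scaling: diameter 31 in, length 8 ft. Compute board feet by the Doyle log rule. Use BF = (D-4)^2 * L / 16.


Doyle: BF = (D - 4)^2 * L / 16
Adjusted diameter = 31 - 4 = 27 in
(D-4)^2 = 27^2 = 729
BF = 729 * 8 / 16 = 365 BF

365


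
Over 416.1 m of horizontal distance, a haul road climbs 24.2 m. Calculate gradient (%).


Formula: Gradient = rise / run * 100
Gradient = 24.2 / 416.1 * 100 = 5.8%

5.8


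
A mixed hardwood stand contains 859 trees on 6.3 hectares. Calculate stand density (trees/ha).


Formula: Stand Density = N_trees / Area_ha
Density = 859 trees / 6.3 ha
Density = 136 trees/ha

136


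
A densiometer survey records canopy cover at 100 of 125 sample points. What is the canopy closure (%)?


Formula: Canopy closure = covered points / total points * 100
Closure = 100 / 125 * 100
Closure = 0.8 * 100 = 80.0%

80.0


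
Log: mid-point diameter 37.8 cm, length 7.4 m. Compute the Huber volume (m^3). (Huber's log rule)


Huber: V = Am * L,  Am = pi*(Dm/200)^2
Am = pi*(37.8/200)^2 = 0.112221 m^2
V = 0.112221*7.4 = 0.8304 m^3

0.8304


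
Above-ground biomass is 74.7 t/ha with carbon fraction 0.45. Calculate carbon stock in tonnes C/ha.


Formula: Carbon Stock = Biomass * Carbon Fraction
C = 74.7 t/ha * 0.45
C = 33.6 t C/ha

33.6


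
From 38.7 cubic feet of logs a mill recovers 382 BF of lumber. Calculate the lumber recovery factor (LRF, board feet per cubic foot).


Formula: LRF = Lumber Output (BF) / Log Input (ft^3)
LRF = 382 BF / 38.7 ft^3
LRF = 9.87 BF/ft^3

9.87


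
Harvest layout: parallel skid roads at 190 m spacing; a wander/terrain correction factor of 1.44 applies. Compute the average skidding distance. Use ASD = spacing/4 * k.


Formula: ASD = (spacing / 4) * correction
Uncorrected distance = spacing / 4 = 190 / 4 = 47.5 m
ASD = 47.5 * 1.44 = 68 m

68


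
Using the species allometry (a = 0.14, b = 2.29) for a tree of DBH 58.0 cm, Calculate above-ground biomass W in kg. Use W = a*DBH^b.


Formula: W = a * DBH^b  (allometric power law)
DBH^b = 58.0^2.29 = 10920.6907
W = 0.14 * 10920.6907 = 1528.9 kg

1528.9


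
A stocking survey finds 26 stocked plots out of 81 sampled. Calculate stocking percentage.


Formula: Stocking % = stocked plots / total plots * 100
Stocking = 26 / 81 * 100
Stocking = 0.321 * 100 = 32.1%

32.1


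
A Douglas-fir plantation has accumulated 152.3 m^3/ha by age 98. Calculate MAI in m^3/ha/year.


Formula: MAI = Total Volume / Stand Age
MAI = 152.3 m^3/ha / 98 years
MAI = 1.55 m^3/ha/year

1.55


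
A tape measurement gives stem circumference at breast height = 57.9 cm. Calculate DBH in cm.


Formula: DBH = C / pi
DBH = 57.9 / pi
pi = 3.14159...
DBH = 18.4 cm

18.4


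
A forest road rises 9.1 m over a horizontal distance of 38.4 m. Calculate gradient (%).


Formula: Gradient = rise / run * 100
Gradient = 9.1 / 38.4 * 100 = 23.7%

23.7


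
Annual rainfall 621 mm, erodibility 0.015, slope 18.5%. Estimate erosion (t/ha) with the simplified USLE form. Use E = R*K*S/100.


Formula: E = R * K * S / 100  (simplified USLE)
R * K = 621 * 0.015 = 9.315
E = 9.315 * 18.5 / 100 = 1.72 t/ha

1.72


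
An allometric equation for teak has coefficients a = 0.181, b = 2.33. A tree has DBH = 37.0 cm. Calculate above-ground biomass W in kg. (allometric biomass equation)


Formula: W = a * DBH^b  (allometric power law)
DBH^b = 37.0^2.33 = 4507.2331
W = 0.181 * 4507.2331 = 815.8 kg

815.8


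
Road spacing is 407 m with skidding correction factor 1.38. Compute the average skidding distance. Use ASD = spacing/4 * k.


Formula: ASD = (spacing / 4) * correction
Uncorrected distance = spacing / 4 = 407 / 4 = 101.75 m
ASD = 101.75 * 1.38 = 140 m

140


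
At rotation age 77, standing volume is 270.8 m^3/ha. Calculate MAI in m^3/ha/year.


Formula: MAI = Total Volume / Stand Age
MAI = 270.8 m^3/ha / 77 years
MAI = 3.52 m^3/ha/year

3.52


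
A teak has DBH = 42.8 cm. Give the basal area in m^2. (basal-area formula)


Formula: BA = pi * (DBH/2)^2 / 10000  (cm^2 to m^2)
Radius = DBH/2 = 42.8/2 = 21.4 cm
BA = pi * 21.4^2 / 10000
   = 1438.7238 cm^2 / 10000
   = 0.1439 m^2

0.1439


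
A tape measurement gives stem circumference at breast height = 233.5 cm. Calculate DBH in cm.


Formula: DBH = C / pi
DBH = 233.5 / pi
pi = 3.14159...
DBH = 74.3 cm

74.3


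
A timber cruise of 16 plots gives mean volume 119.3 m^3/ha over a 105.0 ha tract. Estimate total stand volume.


Formula: Total Volume = Mean Volume per ha * Total Area
Total Volume = 119.3 m^3/ha * 105.0 ha
Total Volume = 12527 m^3

12527


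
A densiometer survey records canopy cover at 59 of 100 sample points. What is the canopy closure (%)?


Formula: Canopy closure = covered points / total points * 100
Closure = 59 / 100 * 100
Closure = 0.59 * 100 = 59.0%

59.0


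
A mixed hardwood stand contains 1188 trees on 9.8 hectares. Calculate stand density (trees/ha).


Formula: Stand Density = N_trees / Area_ha
Density = 1188 trees / 9.8 ha
Density = 121 trees/ha

121


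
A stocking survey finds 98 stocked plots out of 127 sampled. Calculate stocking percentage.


Formula: Stocking % = stocked plots / total plots * 100
Stocking = 98 / 127 * 100
Stocking = 0.7717 * 100 = 77.2%

77.2


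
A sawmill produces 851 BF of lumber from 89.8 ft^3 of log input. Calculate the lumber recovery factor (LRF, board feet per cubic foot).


Formula: LRF = Lumber Output (BF) / Log Input (ft^3)
LRF = 851 BF / 89.8 ft^3
LRF = 9.48 BF/ft^3

9.48


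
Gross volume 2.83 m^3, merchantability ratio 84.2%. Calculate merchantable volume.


Formula: MV = V_total * (merchantable_pct / 100)
Merchantable fraction = 84.2% / 100 = 0.842
MV = 2.83 m^3 * 0.842 = 2.383 m^3

2.383


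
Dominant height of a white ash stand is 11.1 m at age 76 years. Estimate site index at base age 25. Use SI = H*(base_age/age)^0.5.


Formula: SI = H_dom * (base_age / age)^0.5
Age ratio = 25 / 76 = 0.32895
sqrt(age_ratio) = 0.57354
SI = 11.1 * 0.57354 = 6.4 m

6.4


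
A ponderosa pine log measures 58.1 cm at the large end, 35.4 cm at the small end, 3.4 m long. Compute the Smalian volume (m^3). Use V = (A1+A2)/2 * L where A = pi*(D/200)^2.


Smalian: V = (A1 + A2)/2 * L,  A = pi*(D/200)^2
A1 = pi*(58.1/200)^2 = 0.26512 m^2
A2 = pi*(35.4/200)^2 = 0.098423 m^2
V = (0.26512+0.098423)/2*3.4 = 0.618 m^3

0.618


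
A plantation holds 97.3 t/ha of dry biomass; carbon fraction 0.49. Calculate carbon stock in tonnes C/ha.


Formula: Carbon Stock = Biomass * Carbon Fraction
C = 97.3 t/ha * 0.49
C = 47.7 t C/ha

47.7


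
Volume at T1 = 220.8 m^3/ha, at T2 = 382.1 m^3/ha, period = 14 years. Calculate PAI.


Formula: PAI = (V_T2 - V_T1) / (T2 - T1)
Volume increment = 382.1 - 220.8 = 161.3 m^3/ha
PAI = 161.3 / 14 = 11.52 m^3/ha/year

11.52


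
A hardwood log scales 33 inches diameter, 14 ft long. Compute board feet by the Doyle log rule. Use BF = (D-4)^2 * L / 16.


Doyle: BF = (D - 4)^2 * L / 16
Adjusted diameter = 33 - 4 = 29 in
(D-4)^2 = 29^2 = 841
BF = 841 * 14 / 16 = 736 BF

736


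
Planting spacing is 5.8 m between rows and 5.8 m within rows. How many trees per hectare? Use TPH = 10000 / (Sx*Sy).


Formula: TPH = 10000 m^2/ha / (spacing_x * spacing_y)
Area per tree = 5.8 m * 5.8 m = 33.64 m^2
TPH = 10000 / 33.64 = 297 trees/ha

297


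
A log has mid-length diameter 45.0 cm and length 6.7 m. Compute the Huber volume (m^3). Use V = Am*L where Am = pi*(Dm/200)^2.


Huber: V = Am * L,  Am = pi*(Dm/200)^2
Am = pi*(45.0/200)^2 = 0.159043 m^2
V = 0.159043*6.7 = 1.0656 m^3

1.0656


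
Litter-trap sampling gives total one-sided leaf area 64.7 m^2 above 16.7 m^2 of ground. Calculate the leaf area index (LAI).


Formula: LAI = total leaf area / ground area  (dimensionless)
LAI = 64.7 m^2 / 16.7 m^2
LAI = 3.87

3.87


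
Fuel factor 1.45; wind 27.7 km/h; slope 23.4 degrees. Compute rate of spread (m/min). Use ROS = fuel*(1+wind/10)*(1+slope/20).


Formula: ROS = fuel * (1 + wind/10) * (1 + slope/20)
Wind factor = 1 + 27.7/10 = 3.77
Slope factor = 1 + 23.4/20 = 2.17
ROS = 1.45 * 3.77 * 2.17 = 11.86 m/min

11.86


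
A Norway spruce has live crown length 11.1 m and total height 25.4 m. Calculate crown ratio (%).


Formula: Crown Ratio = (Crown Length / Total Height) * 100
CR = (11.1 m / 25.4 m) * 100
CR = 0.437 * 100 = 43.7%

43.7


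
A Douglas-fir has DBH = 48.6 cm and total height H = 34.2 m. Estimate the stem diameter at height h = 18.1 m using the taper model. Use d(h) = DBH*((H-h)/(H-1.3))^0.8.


Taper: d(h) = DBH * ((H - h) / (H - 1.3))^0.8
Numerator = H - h = 34.2 - 18.1 = 16.1 m
Denominator = H - 1.3 = 34.2 - 1.3 = 32.9 m
Ratio = 16.1 / 32.9 = 0.48936
d = 48.6 * 0.48936^0.8 = 27.4 cm

27.4


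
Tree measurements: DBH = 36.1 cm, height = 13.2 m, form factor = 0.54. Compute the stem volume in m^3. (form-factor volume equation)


Formula: V = pi * (DBH/200)^2 * H * ff
Radius = DBH/200 = 36.1/200 = 0.1805 m
Radius^2 = 0.1805^2 = 0.03258025 m^2
V = pi * 0.03258025 * 13.2 * 0.54
V = 0.73 m^3

0.73


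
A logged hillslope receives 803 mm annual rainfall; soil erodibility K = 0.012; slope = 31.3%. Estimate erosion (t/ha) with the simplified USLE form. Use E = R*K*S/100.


Formula: E = R * K * S / 100  (simplified USLE)
R * K = 803 * 0.012 = 9.636
E = 9.636 * 31.3 / 100 = 3.02 t/ha

3.02


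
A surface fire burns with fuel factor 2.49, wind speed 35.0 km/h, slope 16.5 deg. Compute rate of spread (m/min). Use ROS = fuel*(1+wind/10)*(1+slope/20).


Formula: ROS = fuel * (1 + wind/10) * (1 + slope/20)
Wind factor = 1 + 35.0/10 = 4.5
Slope factor = 1 + 16.5/20 = 1.825
ROS = 2.49 * 4.5 * 1.825 = 20.45 m/min

20.45


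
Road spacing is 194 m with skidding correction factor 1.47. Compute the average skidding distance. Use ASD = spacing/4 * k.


Formula: ASD = (spacing / 4) * correction
Uncorrected distance = spacing / 4 = 194 / 4 = 48.5 m
ASD = 48.5 * 1.47 = 71 m

71


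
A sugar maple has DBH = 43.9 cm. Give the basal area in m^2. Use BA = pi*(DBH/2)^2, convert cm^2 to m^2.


Formula: BA = pi * (DBH/2)^2 / 10000  (cm^2 to m^2)
Radius = DBH/2 = 43.9/2 = 21.95 cm
BA = pi * 21.95^2 / 10000
   = 1513.6272 cm^2 / 10000
   = 0.1514 m^2

0.1514


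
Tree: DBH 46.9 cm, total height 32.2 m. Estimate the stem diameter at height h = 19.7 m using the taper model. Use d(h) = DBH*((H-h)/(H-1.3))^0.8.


Taper: d(h) = DBH * ((H - h) / (H - 1.3))^0.8
Numerator = H - h = 32.2 - 19.7 = 12.5 m
Denominator = H - 1.3 = 32.2 - 1.3 = 30.9 m
Ratio = 12.5 / 30.9 = 0.40453
d = 46.9 * 0.40453^0.8 = 22.7 cm

22.7


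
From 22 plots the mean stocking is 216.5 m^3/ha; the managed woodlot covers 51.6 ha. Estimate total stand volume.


Formula: Total Volume = Mean Volume per ha * Total Area
Total Volume = 216.5 m^3/ha * 51.6 ha
Total Volume = 11171 m^3

11171


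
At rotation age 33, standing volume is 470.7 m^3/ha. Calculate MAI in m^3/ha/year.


Formula: MAI = Total Volume / Stand Age
MAI = 470.7 m^3/ha / 33 years
MAI = 14.26 m^3/ha/year

14.26


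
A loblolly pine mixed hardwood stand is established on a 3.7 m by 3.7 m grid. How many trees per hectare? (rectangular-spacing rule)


Formula: TPH = 10000 m^2/ha / (spacing_x * spacing_y)
Area per tree = 3.7 m * 3.7 m = 13.69 m^2
TPH = 10000 / 13.69 = 730 trees/ha

730


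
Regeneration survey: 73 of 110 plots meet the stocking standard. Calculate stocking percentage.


Formula: Stocking % = stocked plots / total plots * 100
Stocking = 73 / 110 * 100
Stocking = 0.6636 * 100 = 66.4%

66.4


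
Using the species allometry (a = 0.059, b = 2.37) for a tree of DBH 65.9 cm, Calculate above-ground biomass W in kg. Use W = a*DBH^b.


Formula: W = a * DBH^b  (allometric power law)
DBH^b = 65.9^2.37 = 20453.0666
W = 0.059 * 20453.0666 = 1206.7 kg

1206.7


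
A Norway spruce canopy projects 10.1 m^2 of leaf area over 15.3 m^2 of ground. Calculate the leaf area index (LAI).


Formula: LAI = total leaf area / ground area  (dimensionless)
LAI = 10.1 m^2 / 15.3 m^2
LAI = 0.66

0.66


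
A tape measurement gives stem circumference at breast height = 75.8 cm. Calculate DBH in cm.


Formula: DBH = C / pi
DBH = 75.8 / pi
pi = 3.14159...
DBH = 24.1 cm

24.1


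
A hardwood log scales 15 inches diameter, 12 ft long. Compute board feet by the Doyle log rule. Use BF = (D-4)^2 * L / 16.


Doyle: BF = (D - 4)^2 * L / 16
Adjusted diameter = 15 - 4 = 11 in
(D-4)^2 = 11^2 = 121
BF = 121 * 12 / 16 = 91 BF

91


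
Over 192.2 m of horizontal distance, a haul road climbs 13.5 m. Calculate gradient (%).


Formula: Gradient = rise / run * 100
Gradient = 13.5 / 192.2 * 100 = 7.0%

7.0


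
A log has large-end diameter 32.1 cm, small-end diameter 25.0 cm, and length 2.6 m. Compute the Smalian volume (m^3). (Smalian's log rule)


Smalian: V = (A1 + A2)/2 * L,  A = pi*(D/200)^2
A1 = pi*(32.1/200)^2 = 0.080928 m^2
A2 = pi*(25.0/200)^2 = 0.049087 m^2
V = (0.080928+0.049087)/2*2.6 = 0.169 m^3

0.169


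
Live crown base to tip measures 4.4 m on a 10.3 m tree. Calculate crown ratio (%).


Formula: Crown Ratio = (Crown Length / Total Height) * 100
CR = (4.4 m / 10.3 m) * 100
CR = 0.4272 * 100 = 42.7%

42.7


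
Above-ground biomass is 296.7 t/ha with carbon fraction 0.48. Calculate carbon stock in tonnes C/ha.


Formula: Carbon Stock = Biomass * Carbon Fraction
C = 296.7 t/ha * 0.48
C = 142.4 t C/ha

142.4


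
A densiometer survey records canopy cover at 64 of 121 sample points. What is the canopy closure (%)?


Formula: Canopy closure = covered points / total points * 100
Closure = 64 / 121 * 100
Closure = 0.5289 * 100 = 52.9%

52.9


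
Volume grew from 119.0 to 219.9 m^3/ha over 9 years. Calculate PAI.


Formula: PAI = (V_T2 - V_T1) / (T2 - T1)
Volume increment = 219.9 - 119.0 = 100.9 m^3/ha
PAI = 100.9 / 9 = 11.21 m^3/ha/year

11.21


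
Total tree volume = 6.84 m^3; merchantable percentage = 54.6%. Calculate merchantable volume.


Formula: MV = V_total * (merchantable_pct / 100)
Merchantable fraction = 54.6% / 100 = 0.546
MV = 6.84 m^3 * 0.546 = 3.735 m^3

3.735


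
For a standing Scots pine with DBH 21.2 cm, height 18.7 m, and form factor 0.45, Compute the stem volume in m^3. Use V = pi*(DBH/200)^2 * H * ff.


Formula: V = pi * (DBH/200)^2 * H * ff
Radius = DBH/200 = 21.2/200 = 0.106 m
Radius^2 = 0.106^2 = 0.011236 m^2
V = pi * 0.011236 * 18.7 * 0.45
V = 0.297 m^3

0.297


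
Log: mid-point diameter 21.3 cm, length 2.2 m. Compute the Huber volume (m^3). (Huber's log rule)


Huber: V = Am * L,  Am = pi*(Dm/200)^2
Am = pi*(21.3/200)^2 = 0.035633 m^2
V = 0.035633*2.2 = 0.0784 m^3

0.0784
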